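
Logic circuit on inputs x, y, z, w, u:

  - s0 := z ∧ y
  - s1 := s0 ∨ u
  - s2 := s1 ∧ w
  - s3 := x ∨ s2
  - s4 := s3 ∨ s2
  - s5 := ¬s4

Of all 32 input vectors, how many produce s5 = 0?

s5 = ¬s4 must be 0, so s4 = 1.
s4 = s3 ∨ s2 must be 1, so at least one of s3, s2 is 1.
Enumerating the 32 input combinations, 21 give s5 = 0 and 11 give s5 = 1.

21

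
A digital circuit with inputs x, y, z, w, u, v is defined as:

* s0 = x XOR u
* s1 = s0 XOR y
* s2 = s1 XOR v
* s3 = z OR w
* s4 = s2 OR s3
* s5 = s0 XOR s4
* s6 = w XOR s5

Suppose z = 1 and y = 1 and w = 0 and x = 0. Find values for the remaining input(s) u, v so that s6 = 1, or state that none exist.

u=0, v=0

Check with z = 1 and y = 1 and w = 0 and x = 0 and u=0, v=0:
s0 = x XOR u = 0 XOR 0 = 0
s1 = s0 XOR y = 0 XOR 1 = 1
s2 = s1 XOR v = 1 XOR 0 = 1
s3 = z OR w = 1 OR 0 = 1
s4 = s2 OR s3 = 1 OR 1 = 1
s5 = s0 XOR s4 = 0 XOR 1 = 1
s6 = w XOR s5 = 0 XOR 1 = 1
So s6 = 1.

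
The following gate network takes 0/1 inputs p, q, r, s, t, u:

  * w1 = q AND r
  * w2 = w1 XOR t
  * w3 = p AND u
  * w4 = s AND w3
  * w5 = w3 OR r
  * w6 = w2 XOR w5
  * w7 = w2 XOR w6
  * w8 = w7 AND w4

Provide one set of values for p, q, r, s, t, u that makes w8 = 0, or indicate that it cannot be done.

p=1 q=0 r=0 s=0 t=1 u=0

Check with p=1 q=0 r=0 s=0 t=1 u=0:
w1 = q AND r = 0 AND 0 = 0
w2 = w1 XOR t = 0 XOR 1 = 1
w3 = p AND u = 1 AND 0 = 0
w4 = s AND w3 = 0 AND 0 = 0
w5 = w3 OR r = 0 OR 0 = 0
w6 = w2 XOR w5 = 1 XOR 0 = 1
w7 = w2 XOR w6 = 1 XOR 1 = 0
w8 = w7 AND w4 = 0 AND 0 = 0
So w8 = 0 as required.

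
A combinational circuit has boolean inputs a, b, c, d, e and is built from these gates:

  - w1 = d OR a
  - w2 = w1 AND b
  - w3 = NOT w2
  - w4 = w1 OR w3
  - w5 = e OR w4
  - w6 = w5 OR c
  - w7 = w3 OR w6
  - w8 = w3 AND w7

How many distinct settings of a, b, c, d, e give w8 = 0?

12

w8 = w3 AND w7 must be 0, so at least one of w3, w7 is 0.
Enumerating the 32 input combinations, 12 give w8 = 0 and 20 give w8 = 1.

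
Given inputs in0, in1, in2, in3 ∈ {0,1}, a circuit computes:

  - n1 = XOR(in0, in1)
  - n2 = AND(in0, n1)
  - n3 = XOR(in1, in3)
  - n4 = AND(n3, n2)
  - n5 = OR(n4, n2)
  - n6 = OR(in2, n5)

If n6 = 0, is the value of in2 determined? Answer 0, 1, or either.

n6 = OR(in2, n5) must be 0, so both in2 = 0 and n5 = 0.
n5 = OR(n4, n2) must be 0, so both n4 = 0 and n2 = 0.
n4 = AND(n3, n2) must be 0, so at least one of n3, n2 is 0.
Every assignment with n6 = 0 has in2 = 0; there are 6 such assignment(s).

0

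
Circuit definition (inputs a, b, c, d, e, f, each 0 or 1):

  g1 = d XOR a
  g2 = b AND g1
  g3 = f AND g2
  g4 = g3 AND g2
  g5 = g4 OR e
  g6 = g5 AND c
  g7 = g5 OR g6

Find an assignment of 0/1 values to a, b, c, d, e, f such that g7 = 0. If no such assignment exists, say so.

a=1 b=0 c=0 d=0 e=0 f=0

Check with a=1 b=0 c=0 d=0 e=0 f=0:
g1 = d XOR a = 0 XOR 1 = 1
g2 = b AND g1 = 0 AND 1 = 0
g3 = f AND g2 = 0 AND 0 = 0
g4 = g3 AND g2 = 0 AND 0 = 0
g5 = g4 OR e = 0 OR 0 = 0
g6 = g5 AND c = 0 AND 0 = 0
g7 = g5 OR g6 = 0 OR 0 = 0
So g7 = 0 as required.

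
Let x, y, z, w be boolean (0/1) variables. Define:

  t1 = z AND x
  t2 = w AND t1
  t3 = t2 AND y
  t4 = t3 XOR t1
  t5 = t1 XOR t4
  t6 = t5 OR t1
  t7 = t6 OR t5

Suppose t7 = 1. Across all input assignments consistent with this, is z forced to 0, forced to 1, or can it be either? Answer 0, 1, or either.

t7 = t6 OR t5 must be 1, so at least one of t6, t5 is 1.
Every assignment with t7 = 1 has z = 1; there are 4 such assignment(s).
  x=1, y=0, z=1, w=0
  x=1, y=0, z=1, w=1
  x=1, y=1, z=1, w=0
  x=1, y=1, z=1, w=1

1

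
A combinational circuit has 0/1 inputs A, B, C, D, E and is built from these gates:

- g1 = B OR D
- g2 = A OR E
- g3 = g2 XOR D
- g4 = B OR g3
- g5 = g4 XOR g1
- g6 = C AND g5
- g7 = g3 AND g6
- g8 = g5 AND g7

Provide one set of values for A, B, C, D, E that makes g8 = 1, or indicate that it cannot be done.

A=1, B=0, C=1, D=0, E=1

Check with A=1, B=0, C=1, D=0, E=1:
g1 = B OR D = 0 OR 0 = 0
g2 = A OR E = 1 OR 1 = 1
g3 = g2 XOR D = 1 XOR 0 = 1
g4 = B OR g3 = 0 OR 1 = 1
g5 = g4 XOR g1 = 1 XOR 0 = 1
g6 = C AND g5 = 1 AND 1 = 1
g7 = g3 AND g6 = 1 AND 1 = 1
g8 = g5 AND g7 = 1 AND 1 = 1
So g8 = 1 as required.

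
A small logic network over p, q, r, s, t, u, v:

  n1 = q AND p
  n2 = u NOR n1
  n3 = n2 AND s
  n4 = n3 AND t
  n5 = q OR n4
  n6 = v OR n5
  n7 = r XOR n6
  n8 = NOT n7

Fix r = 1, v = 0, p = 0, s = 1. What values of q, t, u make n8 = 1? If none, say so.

n8 = NOT n7 must be 1, so n7 = 0.
Check with r = 1, v = 0, p = 0, s = 1 and q=1, t=1, u=0:
n1 = q AND p = 1 AND 0 = 0
n2 = u NOR n1 = 0 NOR 0 = 1
n3 = n2 AND s = 1 AND 1 = 1
n4 = n3 AND t = 1 AND 1 = 1
n5 = q OR n4 = 1 OR 1 = 1
n6 = v OR n5 = 0 OR 1 = 1
n7 = r XOR n6 = 1 XOR 1 = 0
n8 = NOT n7 = NOT 0 = 1
So n8 = 1.

q=1, t=1, u=0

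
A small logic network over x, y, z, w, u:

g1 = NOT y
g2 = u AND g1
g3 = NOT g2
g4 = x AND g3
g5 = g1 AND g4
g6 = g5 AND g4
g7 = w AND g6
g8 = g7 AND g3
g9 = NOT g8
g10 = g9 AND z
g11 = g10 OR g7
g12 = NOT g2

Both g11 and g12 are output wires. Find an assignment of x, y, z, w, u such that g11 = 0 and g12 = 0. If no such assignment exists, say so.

x=1, y=0, z=0, w=0, u=1

Check with x=1, y=0, z=0, w=0, u=1:
g1 = NOT y = NOT 0 = 1
g2 = u AND g1 = 1 AND 1 = 1
g3 = NOT g2 = NOT 1 = 0
g4 = x AND g3 = 1 AND 0 = 0
g5 = g1 AND g4 = 1 AND 0 = 0
g6 = g5 AND g4 = 0 AND 0 = 0
g7 = w AND g6 = 0 AND 0 = 0
g8 = g7 AND g3 = 0 AND 0 = 0
g9 = NOT g8 = NOT 0 = 1
g10 = g9 AND z = 1 AND 0 = 0
g11 = g10 OR g7 = 0 OR 0 = 0
g12 = NOT g2 = NOT 1 = 0
So g11 = 0 and g12 = 0.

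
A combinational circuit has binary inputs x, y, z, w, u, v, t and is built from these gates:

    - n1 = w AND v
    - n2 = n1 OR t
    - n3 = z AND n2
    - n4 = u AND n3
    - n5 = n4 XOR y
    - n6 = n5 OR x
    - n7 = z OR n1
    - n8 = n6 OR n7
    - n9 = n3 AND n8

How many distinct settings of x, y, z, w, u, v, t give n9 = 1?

n9 = n3 AND n8 must be 1, so both n3 = 1 and n8 = 1.
n3 = z AND n2 must be 1, so both z = 1 and n2 = 1.
n8 = n6 OR n7 must be 1, so at least one of n6, n7 is 1.
Enumerating the 128 input combinations, 40 give n9 = 1 and 88 give n9 = 0.

40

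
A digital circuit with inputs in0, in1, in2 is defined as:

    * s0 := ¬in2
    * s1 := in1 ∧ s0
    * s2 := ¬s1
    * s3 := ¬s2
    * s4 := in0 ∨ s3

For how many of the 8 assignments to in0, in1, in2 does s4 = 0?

3

s4 = in0 ∨ s3 must be 0, so both in0 = 0 and s3 = 0.
s3 = ¬s2 must be 0, so s2 = 1.
s2 = ¬s1 must be 1, so s1 = 0.
Enumerating the 8 input combinations, 3 give s4 = 0 and 5 give s4 = 1.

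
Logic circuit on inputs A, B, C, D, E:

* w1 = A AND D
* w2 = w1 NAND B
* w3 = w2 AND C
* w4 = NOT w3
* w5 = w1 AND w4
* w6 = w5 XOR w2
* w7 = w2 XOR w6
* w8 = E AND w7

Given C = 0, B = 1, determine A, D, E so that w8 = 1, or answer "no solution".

A=1, D=1, E=1

w8 = E AND w7 must be 1, so both E = 1 and w7 = 1.
w7 = w2 XOR w6 must be 1, so w2 and w6 differ.
Check with C = 0, B = 1 and A=1, D=1, E=1:
w1 = A AND D = 1 AND 1 = 1
w2 = w1 NAND B = 1 NAND 1 = 0
w3 = w2 AND C = 0 AND 0 = 0
w4 = NOT w3 = NOT 0 = 1
w5 = w1 AND w4 = 1 AND 1 = 1
w6 = w5 XOR w2 = 1 XOR 0 = 1
w7 = w2 XOR w6 = 0 XOR 1 = 1
w8 = E AND w7 = 1 AND 1 = 1
So w8 = 1.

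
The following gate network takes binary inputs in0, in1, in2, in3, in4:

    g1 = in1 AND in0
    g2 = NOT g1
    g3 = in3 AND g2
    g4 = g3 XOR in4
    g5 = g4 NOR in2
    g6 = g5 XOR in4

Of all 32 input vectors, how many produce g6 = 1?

18

g6 = g5 XOR in4 must be 1, so g5 and in4 differ.
Enumerating the 32 input combinations, 18 give g6 = 1 and 14 give g6 = 0.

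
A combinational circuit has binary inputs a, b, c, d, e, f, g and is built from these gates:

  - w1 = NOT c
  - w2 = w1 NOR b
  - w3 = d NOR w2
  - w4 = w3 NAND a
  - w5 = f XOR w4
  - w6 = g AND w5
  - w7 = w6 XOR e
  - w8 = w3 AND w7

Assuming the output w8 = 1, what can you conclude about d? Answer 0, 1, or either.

0

w8 = w3 AND w7 must be 1, so both w3 = 1 and w7 = 1.
Every assignment with w8 = 1 has d = 0; there are 24 such assignment(s).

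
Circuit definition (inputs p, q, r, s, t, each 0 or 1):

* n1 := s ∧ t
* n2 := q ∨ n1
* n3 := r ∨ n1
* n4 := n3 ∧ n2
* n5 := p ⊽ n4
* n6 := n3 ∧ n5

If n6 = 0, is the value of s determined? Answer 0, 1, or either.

either

Both values of s occur among assignments with n6 = 0:
  s=0: p=0, q=0, r=0, s=0, t=0
  s=1: p=0, q=0, r=0, s=1, t=0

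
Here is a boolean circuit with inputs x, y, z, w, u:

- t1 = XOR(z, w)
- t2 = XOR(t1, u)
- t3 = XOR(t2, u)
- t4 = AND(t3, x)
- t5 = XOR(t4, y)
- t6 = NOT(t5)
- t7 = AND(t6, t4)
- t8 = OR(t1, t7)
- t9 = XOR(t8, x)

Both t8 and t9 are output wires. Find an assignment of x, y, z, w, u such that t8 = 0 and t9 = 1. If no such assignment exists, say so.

x=1 y=0 z=0 w=0 u=0

Check with x=1 y=0 z=0 w=0 u=0:
t1 = XOR(z, w) = XOR(0, 0) = 0
t2 = XOR(t1, u) = XOR(0, 0) = 0
t3 = XOR(t2, u) = XOR(0, 0) = 0
t4 = AND(t3, x) = AND(0, 1) = 0
t5 = XOR(t4, y) = XOR(0, 0) = 0
t6 = NOT(t5) = NOT 0 = 1
t7 = AND(t6, t4) = AND(1, 0) = 0
t8 = OR(t1, t7) = OR(0, 0) = 0
t9 = XOR(t8, x) = XOR(0, 1) = 1
So t8 = 0 and t9 = 1.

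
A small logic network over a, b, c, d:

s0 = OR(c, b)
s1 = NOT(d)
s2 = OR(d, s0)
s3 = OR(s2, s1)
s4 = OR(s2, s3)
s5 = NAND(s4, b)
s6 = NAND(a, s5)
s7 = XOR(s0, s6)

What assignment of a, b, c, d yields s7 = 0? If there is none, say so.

a=0, b=0, c=1, d=0

s7 = XOR(s0, s6) must be 0, so s0 and s6 are equal.
Check with a=0, b=0, c=1, d=0:
s0 = OR(c, b) = OR(1, 0) = 1
s1 = NOT(d) = NOT 0 = 1
s2 = OR(d, s0) = OR(0, 1) = 1
s3 = OR(s2, s1) = OR(1, 1) = 1
s4 = OR(s2, s3) = OR(1, 1) = 1
s5 = NAND(s4, b) = NAND(1, 0) = 1
s6 = NAND(a, s5) = NAND(0, 1) = 1
s7 = XOR(s0, s6) = XOR(1, 1) = 0
So s7 = 0 as required.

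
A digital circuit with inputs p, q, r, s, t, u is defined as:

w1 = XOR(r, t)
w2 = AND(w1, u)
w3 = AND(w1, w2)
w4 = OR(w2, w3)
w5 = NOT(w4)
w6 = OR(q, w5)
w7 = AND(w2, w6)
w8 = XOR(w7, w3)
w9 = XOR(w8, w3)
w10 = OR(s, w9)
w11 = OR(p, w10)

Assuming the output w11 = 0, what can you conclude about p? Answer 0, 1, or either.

w11 = OR(p, w10) must be 0, so both p = 0 and w10 = 0.
w10 = OR(s, w9) must be 0, so both s = 0 and w9 = 0.
Every assignment with w11 = 0 has p = 0; there are 14 such assignment(s).

0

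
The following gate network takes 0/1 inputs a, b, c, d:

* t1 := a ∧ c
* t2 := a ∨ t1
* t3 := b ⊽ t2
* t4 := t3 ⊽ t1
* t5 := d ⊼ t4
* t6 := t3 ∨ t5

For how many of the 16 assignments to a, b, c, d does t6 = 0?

t6 = t3 ∨ t5 must be 0, so both t3 = 0 and t5 = 0.
Enumerating the 16 input combinations, 4 give t6 = 0 and 12 give t6 = 1.

4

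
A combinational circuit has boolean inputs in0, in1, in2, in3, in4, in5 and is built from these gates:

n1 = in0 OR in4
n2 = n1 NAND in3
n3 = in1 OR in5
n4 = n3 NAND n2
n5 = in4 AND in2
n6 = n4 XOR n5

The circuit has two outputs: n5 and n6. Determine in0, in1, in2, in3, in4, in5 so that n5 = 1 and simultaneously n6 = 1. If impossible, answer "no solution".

Check with in0=1, in1=0, in2=1, in3=0, in4=1, in5=1:
n1 = in0 OR in4 = 1 OR 1 = 1
n2 = n1 NAND in3 = 1 NAND 0 = 1
n3 = in1 OR in5 = 0 OR 1 = 1
n4 = n3 NAND n2 = 1 NAND 1 = 0
n5 = in4 AND in2 = 1 AND 1 = 1
n6 = n4 XOR n5 = 0 XOR 1 = 1
So n5 = 1 and n6 = 1.

in0=1, in1=0, in2=1, in3=0, in4=1, in5=1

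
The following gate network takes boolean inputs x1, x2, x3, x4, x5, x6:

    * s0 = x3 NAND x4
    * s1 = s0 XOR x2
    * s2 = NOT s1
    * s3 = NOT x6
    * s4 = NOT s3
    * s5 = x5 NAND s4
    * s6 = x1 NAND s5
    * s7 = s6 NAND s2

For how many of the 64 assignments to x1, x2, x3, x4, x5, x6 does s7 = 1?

44

s7 = s6 NAND s2 must be 1, so at least one of s6, s2 is 0.
Enumerating the 64 input combinations, 44 give s7 = 1 and 20 give s7 = 0.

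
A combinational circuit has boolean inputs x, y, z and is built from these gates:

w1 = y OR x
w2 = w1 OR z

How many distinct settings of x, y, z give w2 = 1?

w2 = w1 OR z must be 1, so at least one of w1, z is 1.
Enumerating the 8 input combinations, 7 give w2 = 1 and 1 give w2 = 0.

7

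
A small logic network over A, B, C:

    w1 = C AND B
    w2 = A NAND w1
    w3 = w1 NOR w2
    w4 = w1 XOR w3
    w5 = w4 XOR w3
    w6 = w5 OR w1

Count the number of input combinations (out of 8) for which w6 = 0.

6

w6 = w5 OR w1 must be 0, so both w5 = 0 and w1 = 0.
Satisfying assignments:
  A=0, B=0, C=0
  A=0, B=0, C=1
  A=0, B=1, C=0
  A=1, B=0, C=0
  A=1, B=0, C=1
  A=1, B=1, C=0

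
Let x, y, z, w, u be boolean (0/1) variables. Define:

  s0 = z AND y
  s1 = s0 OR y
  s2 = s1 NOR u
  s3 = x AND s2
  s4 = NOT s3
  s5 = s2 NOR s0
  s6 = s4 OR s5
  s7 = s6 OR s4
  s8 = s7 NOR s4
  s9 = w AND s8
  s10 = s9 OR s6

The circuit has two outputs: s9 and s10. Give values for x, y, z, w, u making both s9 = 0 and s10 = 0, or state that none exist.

x=1 y=0 z=1 w=0 u=0

Check with x=1 y=0 z=1 w=0 u=0:
s0 = z AND y = 1 AND 0 = 0
s1 = s0 OR y = 0 OR 0 = 0
s2 = s1 NOR u = 0 NOR 0 = 1
s3 = x AND s2 = 1 AND 1 = 1
s4 = NOT s3 = NOT 1 = 0
s5 = s2 NOR s0 = 1 NOR 0 = 0
s6 = s4 OR s5 = 0 OR 0 = 0
s7 = s6 OR s4 = 0 OR 0 = 0
s8 = s7 NOR s4 = 0 NOR 0 = 1
s9 = w AND s8 = 0 AND 1 = 0
s10 = s9 OR s6 = 0 OR 0 = 0
So s9 = 0 and s10 = 0.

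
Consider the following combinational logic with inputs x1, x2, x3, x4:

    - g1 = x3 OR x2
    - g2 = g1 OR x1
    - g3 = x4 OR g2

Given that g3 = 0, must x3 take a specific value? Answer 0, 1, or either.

0

g3 = x4 OR g2 must be 0, so both x4 = 0 and g2 = 0.
g2 = g1 OR x1 must be 0, so both g1 = 0 and x1 = 0.
Every assignment with g3 = 0 has x3 = 0; there are 1 such assignment(s).
  x1=0, x2=0, x3=0, x4=0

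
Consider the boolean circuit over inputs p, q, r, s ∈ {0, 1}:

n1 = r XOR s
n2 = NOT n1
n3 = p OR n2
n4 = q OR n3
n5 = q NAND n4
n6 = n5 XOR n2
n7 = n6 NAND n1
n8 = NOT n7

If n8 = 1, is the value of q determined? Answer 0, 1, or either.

n8 = NOT n7 must be 1, so n7 = 0.
n7 = n6 NAND n1 must be 0, so both n6 = 1 and n1 = 1.
Every assignment with n8 = 1 has q = 0; there are 4 such assignment(s).
  p=0, q=0, r=0, s=1
  p=0, q=0, r=1, s=0
  p=1, q=0, r=0, s=1
  p=1, q=0, r=1, s=0

0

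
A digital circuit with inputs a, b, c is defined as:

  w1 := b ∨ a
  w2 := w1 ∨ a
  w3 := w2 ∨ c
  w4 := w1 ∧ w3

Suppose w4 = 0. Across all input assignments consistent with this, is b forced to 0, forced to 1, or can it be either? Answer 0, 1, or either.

w4 = w1 ∧ w3 must be 0, so at least one of w1, w3 is 0.
Every assignment with w4 = 0 has b = 0; there are 2 such assignment(s).
  a=0, b=0, c=0
  a=0, b=0, c=1

0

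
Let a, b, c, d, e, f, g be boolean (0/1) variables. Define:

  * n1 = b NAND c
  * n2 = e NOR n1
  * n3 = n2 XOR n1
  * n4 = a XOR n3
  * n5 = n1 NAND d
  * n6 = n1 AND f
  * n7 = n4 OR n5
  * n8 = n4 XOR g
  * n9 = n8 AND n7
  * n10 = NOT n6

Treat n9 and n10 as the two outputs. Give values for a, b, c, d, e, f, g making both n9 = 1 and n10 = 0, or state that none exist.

Check with a=0, b=0, c=0, d=1, e=1, f=1, g=0:
n1 = b NAND c = 0 NAND 0 = 1
n2 = e NOR n1 = 1 NOR 1 = 0
n3 = n2 XOR n1 = 0 XOR 1 = 1
n4 = a XOR n3 = 0 XOR 1 = 1
n5 = n1 NAND d = 1 NAND 1 = 0
n6 = n1 AND f = 1 AND 1 = 1
n7 = n4 OR n5 = 1 OR 0 = 1
n8 = n4 XOR g = 1 XOR 0 = 1
n9 = n8 AND n7 = 1 AND 1 = 1
n10 = NOT n6 = NOT 1 = 0
So n9 = 1 and n10 = 0.

a=0, b=0, c=0, d=1, e=1, f=1, g=0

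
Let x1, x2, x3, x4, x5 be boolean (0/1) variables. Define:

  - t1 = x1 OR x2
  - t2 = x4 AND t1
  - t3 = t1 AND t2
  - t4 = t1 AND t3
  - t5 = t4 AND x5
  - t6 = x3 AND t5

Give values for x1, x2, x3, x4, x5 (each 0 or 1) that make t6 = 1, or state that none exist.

Check with x1=0, x2=1, x3=1, x4=1, x5=1:
t1 = x1 OR x2 = 0 OR 1 = 1
t2 = x4 AND t1 = 1 AND 1 = 1
t3 = t1 AND t2 = 1 AND 1 = 1
t4 = t1 AND t3 = 1 AND 1 = 1
t5 = t4 AND x5 = 1 AND 1 = 1
t6 = x3 AND t5 = 1 AND 1 = 1
So t6 = 1 as required.

x1=0, x2=1, x3=1, x4=1, x5=1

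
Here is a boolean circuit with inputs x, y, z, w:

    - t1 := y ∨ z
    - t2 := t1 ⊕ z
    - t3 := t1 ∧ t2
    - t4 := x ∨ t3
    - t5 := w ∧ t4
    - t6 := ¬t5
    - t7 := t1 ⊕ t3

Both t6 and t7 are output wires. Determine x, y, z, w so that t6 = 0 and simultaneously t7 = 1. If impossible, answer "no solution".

x=1 y=1 z=1 w=1

Check with x=1 y=1 z=1 w=1:
t1 = y ∨ z = 1 ∨ 1 = 1
t2 = t1 ⊕ z = 1 ⊕ 1 = 0
t3 = t1 ∧ t2 = 1 ∧ 0 = 0
t4 = x ∨ t3 = 1 ∨ 0 = 1
t5 = w ∧ t4 = 1 ∧ 1 = 1
t6 = ¬t5 = ¬1 = 0
t7 = t1 ⊕ t3 = 1 ⊕ 0 = 1
So t6 = 0 and t7 = 1.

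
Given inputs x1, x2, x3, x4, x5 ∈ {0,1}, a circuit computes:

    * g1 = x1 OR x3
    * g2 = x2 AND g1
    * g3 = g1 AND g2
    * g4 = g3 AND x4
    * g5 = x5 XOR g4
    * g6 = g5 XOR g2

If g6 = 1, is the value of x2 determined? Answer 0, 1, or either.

Both values of x2 occur among assignments with g6 = 1:
  x2=0: x1=0, x2=0, x3=0, x4=0, x5=1
  x2=1: x1=0, x2=1, x3=0, x4=0, x5=1

either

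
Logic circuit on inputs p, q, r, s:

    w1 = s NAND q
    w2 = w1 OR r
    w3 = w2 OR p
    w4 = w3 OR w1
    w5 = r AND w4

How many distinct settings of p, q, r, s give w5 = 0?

8

w5 = r AND w4 must be 0, so at least one of r, w4 is 0.
Enumerating the 16 input combinations, 8 give w5 = 0 and 8 give w5 = 1.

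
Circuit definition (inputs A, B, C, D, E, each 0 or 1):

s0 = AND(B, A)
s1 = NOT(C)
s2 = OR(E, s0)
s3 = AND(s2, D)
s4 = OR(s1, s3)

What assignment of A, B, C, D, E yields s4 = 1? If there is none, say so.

A=0 B=1 C=0 D=1 E=1

s4 = OR(s1, s3) must be 1, so at least one of s1, s3 is 1.
Check with A=0 B=1 C=0 D=1 E=1:
s0 = AND(B, A) = AND(1, 0) = 0
s1 = NOT(C) = NOT 0 = 1
s2 = OR(E, s0) = OR(1, 0) = 1
s3 = AND(s2, D) = AND(1, 1) = 1
s4 = OR(s1, s3) = OR(1, 1) = 1
So s4 = 1 as required.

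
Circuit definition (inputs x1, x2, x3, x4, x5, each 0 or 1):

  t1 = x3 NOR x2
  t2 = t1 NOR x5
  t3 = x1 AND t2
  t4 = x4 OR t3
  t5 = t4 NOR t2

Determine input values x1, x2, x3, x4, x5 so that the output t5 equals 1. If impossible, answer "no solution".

x1=0, x2=0, x3=0, x4=0, x5=1

Check with x1=0, x2=0, x3=0, x4=0, x5=1:
t1 = x3 NOR x2 = 0 NOR 0 = 1
t2 = t1 NOR x5 = 1 NOR 1 = 0
t3 = x1 AND t2 = 0 AND 0 = 0
t4 = x4 OR t3 = 0 OR 0 = 0
t5 = t4 NOR t2 = 0 NOR 0 = 1
So t5 = 1 as required.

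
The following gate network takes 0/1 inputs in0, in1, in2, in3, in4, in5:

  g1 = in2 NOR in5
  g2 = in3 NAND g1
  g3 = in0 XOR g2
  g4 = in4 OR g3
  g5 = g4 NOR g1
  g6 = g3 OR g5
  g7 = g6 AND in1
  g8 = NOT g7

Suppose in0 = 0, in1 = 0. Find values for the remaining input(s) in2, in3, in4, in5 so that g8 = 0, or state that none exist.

With in0 = 0, in1 = 0 fixed, none of the 16 settings of in2, in3, in4, in5 give g8 = 0.
For example, with in2=0, in3=1, in4=0, in5=1:
g1 = in2 NOR in5 = 0 NOR 1 = 0
g2 = in3 NAND g1 = 1 NAND 0 = 1
g3 = in0 XOR g2 = 0 XOR 1 = 1
g4 = in4 OR g3 = 0 OR 1 = 1
g5 = g4 NOR g1 = 1 NOR 0 = 0
g6 = g3 OR g5 = 1 OR 0 = 1
g7 = g6 AND in1 = 1 AND 0 = 0
g8 = NOT g7 = NOT 0 = 1
giving g8 = 1 ≠ 0.

no solution exists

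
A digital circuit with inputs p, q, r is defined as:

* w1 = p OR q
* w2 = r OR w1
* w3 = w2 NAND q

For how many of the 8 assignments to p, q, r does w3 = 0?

4

w3 = w2 NAND q must be 0, so both w2 = 1 and q = 1.
w2 = r OR w1 must be 1, so at least one of r, w1 is 1.
Satisfying assignments:
  p=0, q=1, r=0
  p=0, q=1, r=1
  p=1, q=1, r=0
  p=1, q=1, r=1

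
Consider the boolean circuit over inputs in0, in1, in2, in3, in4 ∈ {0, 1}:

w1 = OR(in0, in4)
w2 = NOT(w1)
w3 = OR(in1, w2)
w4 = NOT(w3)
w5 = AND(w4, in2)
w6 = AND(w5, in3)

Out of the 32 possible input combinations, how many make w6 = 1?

w6 = AND(w5, in3) must be 1, so both w5 = 1 and in3 = 1.
w5 = AND(w4, in2) must be 1, so both w4 = 1 and in2 = 1.
Satisfying assignments:
  in0=0, in1=0, in2=1, in3=1, in4=1
  in0=1, in1=0, in2=1, in3=1, in4=0
  in0=1, in1=0, in2=1, in3=1, in4=1

3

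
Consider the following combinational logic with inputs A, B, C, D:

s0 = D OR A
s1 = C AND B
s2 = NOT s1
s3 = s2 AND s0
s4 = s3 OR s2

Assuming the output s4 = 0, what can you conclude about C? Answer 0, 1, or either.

s4 = s3 OR s2 must be 0, so both s3 = 0 and s2 = 0.
Every assignment with s4 = 0 has C = 1; there are 4 such assignment(s).
  A=0, B=1, C=1, D=0
  A=0, B=1, C=1, D=1
  A=1, B=1, C=1, D=0
  A=1, B=1, C=1, D=1

1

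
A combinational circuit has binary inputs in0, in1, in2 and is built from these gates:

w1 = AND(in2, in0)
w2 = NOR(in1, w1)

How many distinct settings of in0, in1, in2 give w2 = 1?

w2 = NOR(in1, w1) must be 1, so both in1 = 0 and w1 = 0.
w1 = AND(in2, in0) must be 0, so at least one of in2, in0 is 0.
Satisfying assignments:
  in0=0, in1=0, in2=0
  in0=0, in1=0, in2=1
  in0=1, in1=0, in2=0

3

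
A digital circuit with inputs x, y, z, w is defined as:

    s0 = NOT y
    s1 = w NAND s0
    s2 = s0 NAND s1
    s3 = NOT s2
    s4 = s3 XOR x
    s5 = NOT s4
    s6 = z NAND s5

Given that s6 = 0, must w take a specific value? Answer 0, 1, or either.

Both values of w occur among assignments with s6 = 0:
  w=0: x=0, y=1, z=1, w=0
  w=1: x=0, y=0, z=1, w=1

either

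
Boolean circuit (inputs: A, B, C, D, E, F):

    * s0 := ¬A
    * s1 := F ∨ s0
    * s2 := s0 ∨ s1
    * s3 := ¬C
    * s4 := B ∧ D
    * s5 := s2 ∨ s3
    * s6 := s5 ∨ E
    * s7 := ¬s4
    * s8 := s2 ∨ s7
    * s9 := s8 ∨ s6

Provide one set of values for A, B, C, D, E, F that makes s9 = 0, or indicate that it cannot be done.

s9 = s8 ∨ s6 must be 0, so both s8 = 0 and s6 = 0.
s8 = s2 ∨ s7 must be 0, so both s2 = 0 and s7 = 0.
Check with A=1, B=1, C=1, D=1, E=0, F=0:
s0 = ¬A = ¬1 = 0
s1 = F ∨ s0 = 0 ∨ 0 = 0
s2 = s0 ∨ s1 = 0 ∨ 0 = 0
s3 = ¬C = ¬1 = 0
s4 = B ∧ D = 1 ∧ 1 = 1
s5 = s2 ∨ s3 = 0 ∨ 0 = 0
s6 = s5 ∨ E = 0 ∨ 0 = 0
s7 = ¬s4 = ¬1 = 0
s8 = s2 ∨ s7 = 0 ∨ 0 = 0
s9 = s8 ∨ s6 = 0 ∨ 0 = 0
So s9 = 0 as required.

A=1, B=1, C=1, D=1, E=0, F=0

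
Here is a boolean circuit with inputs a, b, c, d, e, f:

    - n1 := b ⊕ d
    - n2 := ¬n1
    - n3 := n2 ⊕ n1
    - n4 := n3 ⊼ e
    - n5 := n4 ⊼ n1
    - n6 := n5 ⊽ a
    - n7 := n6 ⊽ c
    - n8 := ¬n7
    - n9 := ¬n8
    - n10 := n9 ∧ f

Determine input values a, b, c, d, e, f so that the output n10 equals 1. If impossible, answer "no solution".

a=1, b=1, c=0, d=1, e=0, f=1

n10 = n9 ∧ f must be 1, so both n9 = 1 and f = 1.
n9 = ¬n8 must be 1, so n8 = 0.
n8 = ¬n7 must be 0, so n7 = 1.
Check with a=1, b=1, c=0, d=1, e=0, f=1:
n1 = b ⊕ d = 1 ⊕ 1 = 0
n2 = ¬n1 = ¬0 = 1
n3 = n2 ⊕ n1 = 1 ⊕ 0 = 1
n4 = n3 ⊼ e = 1 ⊼ 0 = 1
n5 = n4 ⊼ n1 = 1 ⊼ 0 = 1
n6 = n5 ⊽ a = 1 ⊽ 1 = 0
n7 = n6 ⊽ c = 0 ⊽ 0 = 1
n8 = ¬n7 = ¬1 = 0
n9 = ¬n8 = ¬0 = 1
n10 = n9 ∧ f = 1 ∧ 1 = 1
So n10 = 1 as required.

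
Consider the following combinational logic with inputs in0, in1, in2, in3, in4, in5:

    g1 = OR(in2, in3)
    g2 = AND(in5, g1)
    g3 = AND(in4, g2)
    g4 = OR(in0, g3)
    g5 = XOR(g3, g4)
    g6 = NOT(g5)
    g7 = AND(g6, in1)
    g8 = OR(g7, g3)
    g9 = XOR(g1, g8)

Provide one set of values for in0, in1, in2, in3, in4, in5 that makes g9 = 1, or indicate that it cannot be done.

in0=1 in1=1 in2=0 in3=1 in4=0 in5=0

g9 = XOR(g1, g8) must be 1, so g1 and g8 differ.
Check with in0=1 in1=1 in2=0 in3=1 in4=0 in5=0:
g1 = OR(in2, in3) = OR(0, 1) = 1
g2 = AND(in5, g1) = AND(0, 1) = 0
g3 = AND(in4, g2) = AND(0, 0) = 0
g4 = OR(in0, g3) = OR(1, 0) = 1
g5 = XOR(g3, g4) = XOR(0, 1) = 1
g6 = NOT(g5) = NOT 1 = 0
g7 = AND(g6, in1) = AND(0, 1) = 0
g8 = OR(g7, g3) = OR(0, 0) = 0
g9 = XOR(g1, g8) = XOR(1, 0) = 1
So g9 = 1 as required.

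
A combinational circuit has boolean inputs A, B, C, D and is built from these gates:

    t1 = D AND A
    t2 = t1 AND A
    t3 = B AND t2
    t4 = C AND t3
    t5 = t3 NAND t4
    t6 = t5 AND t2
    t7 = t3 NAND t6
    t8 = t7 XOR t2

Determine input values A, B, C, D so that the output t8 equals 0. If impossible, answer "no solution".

A=1 B=0 C=0 D=1

t8 = t7 XOR t2 must be 0, so t7 and t2 are equal.
Check with A=1 B=0 C=0 D=1:
t1 = D AND A = 1 AND 1 = 1
t2 = t1 AND A = 1 AND 1 = 1
t3 = B AND t2 = 0 AND 1 = 0
t4 = C AND t3 = 0 AND 0 = 0
t5 = t3 NAND t4 = 0 NAND 0 = 1
t6 = t5 AND t2 = 1 AND 1 = 1
t7 = t3 NAND t6 = 0 NAND 1 = 1
t8 = t7 XOR t2 = 1 XOR 1 = 0
So t8 = 0 as required.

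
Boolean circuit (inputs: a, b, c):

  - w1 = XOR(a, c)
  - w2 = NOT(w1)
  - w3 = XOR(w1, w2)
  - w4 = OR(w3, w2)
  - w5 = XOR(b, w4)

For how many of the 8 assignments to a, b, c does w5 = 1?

w5 = XOR(b, w4) must be 1, so b and w4 differ.
Satisfying assignments:
  a=0, b=0, c=0
  a=0, b=0, c=1
  a=1, b=0, c=0
  a=1, b=0, c=1

4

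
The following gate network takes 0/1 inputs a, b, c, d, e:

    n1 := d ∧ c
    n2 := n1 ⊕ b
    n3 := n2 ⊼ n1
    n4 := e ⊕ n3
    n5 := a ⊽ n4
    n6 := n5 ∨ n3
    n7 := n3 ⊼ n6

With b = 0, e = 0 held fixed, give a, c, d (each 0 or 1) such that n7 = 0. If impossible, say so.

n7 = n3 ⊼ n6 must be 0, so both n3 = 1 and n6 = 1.
Check with b = 0, e = 0 and a=1, c=1, d=0:
n1 = d ∧ c = 0 ∧ 1 = 0
n2 = n1 ⊕ b = 0 ⊕ 0 = 0
n3 = n2 ⊼ n1 = 0 ⊼ 0 = 1
n4 = e ⊕ n3 = 0 ⊕ 1 = 1
n5 = a ⊽ n4 = 1 ⊽ 1 = 0
n6 = n5 ∨ n3 = 0 ∨ 1 = 1
n7 = n3 ⊼ n6 = 1 ⊼ 1 = 0
So n7 = 0.

a=1 c=1 d=0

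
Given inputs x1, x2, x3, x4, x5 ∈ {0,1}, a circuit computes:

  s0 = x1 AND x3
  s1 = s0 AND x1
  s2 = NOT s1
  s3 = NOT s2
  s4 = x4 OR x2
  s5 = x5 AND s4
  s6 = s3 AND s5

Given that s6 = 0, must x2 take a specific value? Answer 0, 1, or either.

Both values of x2 occur among assignments with s6 = 0:
  x2=0: x1=0, x2=0, x3=0, x4=0, x5=0
  x2=1: x1=0, x2=1, x3=0, x4=0, x5=0

either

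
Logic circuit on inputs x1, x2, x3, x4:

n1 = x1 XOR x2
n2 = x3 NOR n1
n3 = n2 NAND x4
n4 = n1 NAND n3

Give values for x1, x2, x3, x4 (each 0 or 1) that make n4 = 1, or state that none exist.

x1=1, x2=1, x3=1, x4=0

n4 = n1 NAND n3 must be 1, so at least one of n1, n3 is 0.
Check with x1=1, x2=1, x3=1, x4=0:
n1 = x1 XOR x2 = 1 XOR 1 = 0
n2 = x3 NOR n1 = 1 NOR 0 = 0
n3 = n2 NAND x4 = 0 NAND 0 = 1
n4 = n1 NAND n3 = 0 NAND 1 = 1
So n4 = 1 as required.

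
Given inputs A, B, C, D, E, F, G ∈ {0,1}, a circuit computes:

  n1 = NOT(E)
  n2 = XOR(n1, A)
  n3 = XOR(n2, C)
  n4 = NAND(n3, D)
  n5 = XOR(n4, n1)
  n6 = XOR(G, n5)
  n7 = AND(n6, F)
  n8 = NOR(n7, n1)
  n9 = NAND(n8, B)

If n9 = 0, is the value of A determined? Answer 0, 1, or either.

either

Both values of A occur among assignments with n9 = 0:
  A=0: A=0, B=1, C=0, D=0, E=1, F=0, G=0
  A=1: A=1, B=1, C=0, D=0, E=1, F=0, G=0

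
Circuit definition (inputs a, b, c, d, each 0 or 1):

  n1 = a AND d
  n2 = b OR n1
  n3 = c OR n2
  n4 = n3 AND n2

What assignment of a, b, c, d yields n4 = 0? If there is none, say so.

n4 = n3 AND n2 must be 0, so at least one of n3, n2 is 0.
Check with a=1 b=0 c=0 d=0:
n1 = a AND d = 1 AND 0 = 0
n2 = b OR n1 = 0 OR 0 = 0
n3 = c OR n2 = 0 OR 0 = 0
n4 = n3 AND n2 = 0 AND 0 = 0
So n4 = 0 as required.

a=1 b=0 c=0 d=0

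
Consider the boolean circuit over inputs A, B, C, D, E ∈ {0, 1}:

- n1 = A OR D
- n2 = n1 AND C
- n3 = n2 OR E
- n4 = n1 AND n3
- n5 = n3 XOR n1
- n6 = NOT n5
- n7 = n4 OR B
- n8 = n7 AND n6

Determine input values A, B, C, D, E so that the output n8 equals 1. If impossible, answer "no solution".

n8 = n7 AND n6 must be 1, so both n7 = 1 and n6 = 1.
Check with A=1, B=0, C=1, D=0, E=1:
n1 = A OR D = 1 OR 0 = 1
n2 = n1 AND C = 1 AND 1 = 1
n3 = n2 OR E = 1 OR 1 = 1
n4 = n1 AND n3 = 1 AND 1 = 1
n5 = n3 XOR n1 = 1 XOR 1 = 0
n6 = NOT n5 = NOT 0 = 1
n7 = n4 OR B = 1 OR 0 = 1
n8 = n7 AND n6 = 1 AND 1 = 1
So n8 = 1 as required.

A=1, B=0, C=1, D=0, E=1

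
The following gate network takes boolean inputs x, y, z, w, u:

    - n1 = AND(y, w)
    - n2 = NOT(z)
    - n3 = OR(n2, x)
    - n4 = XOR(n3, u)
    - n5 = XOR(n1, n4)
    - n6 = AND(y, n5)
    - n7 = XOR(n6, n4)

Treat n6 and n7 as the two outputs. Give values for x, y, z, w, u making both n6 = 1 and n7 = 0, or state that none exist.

x=0, y=1, z=0, w=0, u=0

Check with x=0, y=1, z=0, w=0, u=0:
n1 = AND(y, w) = AND(1, 0) = 0
n2 = NOT(z) = NOT 0 = 1
n3 = OR(n2, x) = OR(1, 0) = 1
n4 = XOR(n3, u) = XOR(1, 0) = 1
n5 = XOR(n1, n4) = XOR(0, 1) = 1
n6 = AND(y, n5) = AND(1, 1) = 1
n7 = XOR(n6, n4) = XOR(1, 1) = 0
So n6 = 1 and n7 = 0.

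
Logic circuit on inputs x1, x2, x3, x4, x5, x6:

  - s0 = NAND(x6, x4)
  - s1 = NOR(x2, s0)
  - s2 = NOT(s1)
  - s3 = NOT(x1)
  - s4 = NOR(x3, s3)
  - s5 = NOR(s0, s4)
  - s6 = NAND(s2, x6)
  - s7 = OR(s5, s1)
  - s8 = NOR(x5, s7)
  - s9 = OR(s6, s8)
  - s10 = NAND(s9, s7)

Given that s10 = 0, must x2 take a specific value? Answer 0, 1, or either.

s10 = NAND(s9, s7) must be 0, so both s9 = 1 and s7 = 1.
Every assignment with s10 = 0 has x2 = 0; there are 8 such assignment(s).

0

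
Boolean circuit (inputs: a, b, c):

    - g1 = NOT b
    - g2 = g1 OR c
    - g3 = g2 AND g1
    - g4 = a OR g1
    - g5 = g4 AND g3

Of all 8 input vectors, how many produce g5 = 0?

4

g5 = g4 AND g3 must be 0, so at least one of g4, g3 is 0.
Satisfying assignments:
  a=0, b=1, c=0
  a=0, b=1, c=1
  a=1, b=1, c=0
  a=1, b=1, c=1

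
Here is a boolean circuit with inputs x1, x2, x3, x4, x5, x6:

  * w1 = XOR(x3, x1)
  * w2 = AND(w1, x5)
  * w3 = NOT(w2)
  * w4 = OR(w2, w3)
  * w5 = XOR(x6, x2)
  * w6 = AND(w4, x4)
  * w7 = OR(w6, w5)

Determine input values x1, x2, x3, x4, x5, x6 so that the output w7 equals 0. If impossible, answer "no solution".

w7 = OR(w6, w5) must be 0, so both w6 = 0 and w5 = 0.
Check with x1=0 x2=0 x3=1 x4=0 x5=0 x6=0:
w1 = XOR(x3, x1) = XOR(1, 0) = 1
w2 = AND(w1, x5) = AND(1, 0) = 0
w3 = NOT(w2) = NOT 0 = 1
w4 = OR(w2, w3) = OR(0, 1) = 1
w5 = XOR(x6, x2) = XOR(0, 0) = 0
w6 = AND(w4, x4) = AND(1, 0) = 0
w7 = OR(w6, w5) = OR(0, 0) = 0
So w7 = 0 as required.

x1=0 x2=0 x3=1 x4=0 x5=0 x6=0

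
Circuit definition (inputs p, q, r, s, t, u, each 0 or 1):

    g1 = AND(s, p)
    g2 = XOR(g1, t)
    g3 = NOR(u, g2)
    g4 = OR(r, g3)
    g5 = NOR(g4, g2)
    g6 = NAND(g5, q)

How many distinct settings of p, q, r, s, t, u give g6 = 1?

g6 = NAND(g5, q) must be 1, so at least one of g5, q is 0.
Enumerating the 64 input combinations, 60 give g6 = 1 and 4 give g6 = 0.

60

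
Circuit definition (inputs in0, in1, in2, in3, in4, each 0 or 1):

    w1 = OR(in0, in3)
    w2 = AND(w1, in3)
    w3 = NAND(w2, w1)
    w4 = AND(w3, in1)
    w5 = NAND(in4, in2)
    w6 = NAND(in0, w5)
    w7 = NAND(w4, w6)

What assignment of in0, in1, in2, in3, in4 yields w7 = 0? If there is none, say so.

in0=0, in1=1, in2=1, in3=0, in4=0

Check with in0=0, in1=1, in2=1, in3=0, in4=0:
w1 = OR(in0, in3) = OR(0, 0) = 0
w2 = AND(w1, in3) = AND(0, 0) = 0
w3 = NAND(w2, w1) = NAND(0, 0) = 1
w4 = AND(w3, in1) = AND(1, 1) = 1
w5 = NAND(in4, in2) = NAND(0, 1) = 1
w6 = NAND(in0, w5) = NAND(0, 1) = 1
w7 = NAND(w4, w6) = NAND(1, 1) = 0
So w7 = 0 as required.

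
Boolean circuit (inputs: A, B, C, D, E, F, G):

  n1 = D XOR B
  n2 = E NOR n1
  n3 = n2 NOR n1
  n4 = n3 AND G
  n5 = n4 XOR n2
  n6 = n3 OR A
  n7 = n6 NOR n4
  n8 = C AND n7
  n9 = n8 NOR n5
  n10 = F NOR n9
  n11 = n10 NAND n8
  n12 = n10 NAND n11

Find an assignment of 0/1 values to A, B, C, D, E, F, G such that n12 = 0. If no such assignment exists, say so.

n12 = n10 NAND n11 must be 0, so both n10 = 1 and n11 = 1.
n10 = F NOR n9 must be 1, so both F = 0 and n9 = 0.
n11 = n10 NAND n8 must be 1, so at least one of n10, n8 is 0.
Check with A=0, B=0, C=0, D=0, E=1, F=0, G=1:
n1 = D XOR B = 0 XOR 0 = 0
n2 = E NOR n1 = 1 NOR 0 = 0
n3 = n2 NOR n1 = 0 NOR 0 = 1
n4 = n3 AND G = 1 AND 1 = 1
n5 = n4 XOR n2 = 1 XOR 0 = 1
n6 = n3 OR A = 1 OR 0 = 1
n7 = n6 NOR n4 = 1 NOR 1 = 0
n8 = C AND n7 = 0 AND 0 = 0
n9 = n8 NOR n5 = 0 NOR 1 = 0
n10 = F NOR n9 = 0 NOR 0 = 1
n11 = n10 NAND n8 = 1 NAND 0 = 1
n12 = n10 NAND n11 = 1 NAND 1 = 0
So n12 = 0 as required.

A=0, B=0, C=0, D=0, E=1, F=0, G=1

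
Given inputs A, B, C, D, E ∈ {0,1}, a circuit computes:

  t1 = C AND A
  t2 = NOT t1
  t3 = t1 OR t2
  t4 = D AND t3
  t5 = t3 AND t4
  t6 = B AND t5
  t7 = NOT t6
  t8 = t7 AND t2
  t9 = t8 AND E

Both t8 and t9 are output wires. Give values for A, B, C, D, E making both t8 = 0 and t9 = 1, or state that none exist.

no solution exists

Across all 32 input combinations, none give both t8 = 0 and t9 = 1.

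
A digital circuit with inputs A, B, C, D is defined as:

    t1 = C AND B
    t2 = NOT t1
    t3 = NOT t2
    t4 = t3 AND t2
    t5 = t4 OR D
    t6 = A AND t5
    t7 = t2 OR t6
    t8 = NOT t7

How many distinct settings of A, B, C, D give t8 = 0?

13

t8 = NOT t7 must be 0, so t7 = 1.
t7 = t2 OR t6 must be 1, so at least one of t2, t6 is 1.
Enumerating the 16 input combinations, 13 give t8 = 0 and 3 give t8 = 1.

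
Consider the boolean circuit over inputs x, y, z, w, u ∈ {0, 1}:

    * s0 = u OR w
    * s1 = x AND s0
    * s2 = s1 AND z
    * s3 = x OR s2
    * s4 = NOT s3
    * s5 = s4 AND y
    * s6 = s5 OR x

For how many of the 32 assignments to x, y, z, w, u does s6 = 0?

s6 = s5 OR x must be 0, so both s5 = 0 and x = 0.
s5 = s4 AND y must be 0, so at least one of s4, y is 0.
Enumerating the 32 input combinations, 8 give s6 = 0 and 24 give s6 = 1.

8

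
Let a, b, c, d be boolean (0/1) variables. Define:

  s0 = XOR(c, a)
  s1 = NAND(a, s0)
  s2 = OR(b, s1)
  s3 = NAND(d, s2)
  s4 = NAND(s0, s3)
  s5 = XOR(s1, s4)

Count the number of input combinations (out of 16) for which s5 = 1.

3

s5 = XOR(s1, s4) must be 1, so s1 and s4 differ.
Satisfying assignments:
  a=0, b=0, c=1, d=0
  a=0, b=1, c=1, d=0
  a=1, b=1, c=0, d=1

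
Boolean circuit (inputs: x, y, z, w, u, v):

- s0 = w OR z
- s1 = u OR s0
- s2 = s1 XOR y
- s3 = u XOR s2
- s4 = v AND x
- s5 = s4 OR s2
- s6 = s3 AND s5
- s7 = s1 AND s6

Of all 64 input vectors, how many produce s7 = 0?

s7 = s1 AND s6 must be 0, so at least one of s1, s6 is 0.
Enumerating the 64 input combinations, 48 give s7 = 0 and 16 give s7 = 1.

48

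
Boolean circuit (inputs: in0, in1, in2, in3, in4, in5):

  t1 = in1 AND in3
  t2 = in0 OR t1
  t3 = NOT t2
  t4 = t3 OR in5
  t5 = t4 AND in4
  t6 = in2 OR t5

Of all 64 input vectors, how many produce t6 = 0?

21

t6 = in2 OR t5 must be 0, so both in2 = 0 and t5 = 0.
t5 = t4 AND in4 must be 0, so at least one of t4, in4 is 0.
Enumerating the 64 input combinations, 21 give t6 = 0 and 43 give t6 = 1.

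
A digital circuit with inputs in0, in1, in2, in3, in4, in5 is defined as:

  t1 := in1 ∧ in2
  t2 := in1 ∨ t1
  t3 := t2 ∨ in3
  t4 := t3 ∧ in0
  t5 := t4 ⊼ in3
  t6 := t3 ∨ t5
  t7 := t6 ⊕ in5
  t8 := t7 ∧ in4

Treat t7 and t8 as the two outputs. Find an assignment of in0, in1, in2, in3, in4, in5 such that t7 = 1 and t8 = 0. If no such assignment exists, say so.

Check with in0=1 in1=0 in2=0 in3=1 in4=0 in5=0:
t1 = in1 ∧ in2 = 0 ∧ 0 = 0
t2 = in1 ∨ t1 = 0 ∨ 0 = 0
t3 = t2 ∨ in3 = 0 ∨ 1 = 1
t4 = t3 ∧ in0 = 1 ∧ 1 = 1
t5 = t4 ⊼ in3 = 1 ⊼ 1 = 0
t6 = t3 ∨ t5 = 1 ∨ 0 = 1
t7 = t6 ⊕ in5 = 1 ⊕ 0 = 1
t8 = t7 ∧ in4 = 1 ∧ 0 = 0
So t7 = 1 and t8 = 0.

in0=1 in1=0 in2=0 in3=1 in4=0 in5=0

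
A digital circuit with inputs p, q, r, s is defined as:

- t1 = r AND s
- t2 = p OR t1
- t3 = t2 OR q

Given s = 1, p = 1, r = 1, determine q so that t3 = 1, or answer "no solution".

t3 = t2 OR q must be 1, so at least one of t2, q is 1.
Check with s = 1, p = 1, r = 1 and q=0:
t1 = r AND s = 1 AND 1 = 1
t2 = p OR t1 = 1 OR 1 = 1
t3 = t2 OR q = 1 OR 0 = 1
So t3 = 1.

q=0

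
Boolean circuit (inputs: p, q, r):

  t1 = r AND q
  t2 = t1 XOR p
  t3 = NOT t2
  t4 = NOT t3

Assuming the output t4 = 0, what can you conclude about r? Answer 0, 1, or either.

either

Both values of r occur among assignments with t4 = 0:
  r=0: p=0, q=0, r=0
  r=1: p=0, q=0, r=1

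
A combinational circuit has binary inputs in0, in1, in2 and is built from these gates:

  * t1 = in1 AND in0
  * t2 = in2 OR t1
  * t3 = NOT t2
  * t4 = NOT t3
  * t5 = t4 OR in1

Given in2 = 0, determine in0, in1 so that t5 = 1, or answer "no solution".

t5 = t4 OR in1 must be 1, so at least one of t4, in1 is 1.
Check with in2 = 0 and in0=1, in1=1:
t1 = in1 AND in0 = 1 AND 1 = 1
t2 = in2 OR t1 = 0 OR 1 = 1
t3 = NOT t2 = NOT 1 = 0
t4 = NOT t3 = NOT 0 = 1
t5 = t4 OR in1 = 1 OR 1 = 1
So t5 = 1.

in0=1, in1=1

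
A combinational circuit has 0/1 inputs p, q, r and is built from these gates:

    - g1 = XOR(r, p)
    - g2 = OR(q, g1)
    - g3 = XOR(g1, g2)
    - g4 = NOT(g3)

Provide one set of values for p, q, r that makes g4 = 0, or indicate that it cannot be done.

p=0, q=1, r=0

Check with p=0, q=1, r=0:
g1 = XOR(r, p) = XOR(0, 0) = 0
g2 = OR(q, g1) = OR(1, 0) = 1
g3 = XOR(g1, g2) = XOR(0, 1) = 1
g4 = NOT(g3) = NOT 1 = 0
So g4 = 0 as required.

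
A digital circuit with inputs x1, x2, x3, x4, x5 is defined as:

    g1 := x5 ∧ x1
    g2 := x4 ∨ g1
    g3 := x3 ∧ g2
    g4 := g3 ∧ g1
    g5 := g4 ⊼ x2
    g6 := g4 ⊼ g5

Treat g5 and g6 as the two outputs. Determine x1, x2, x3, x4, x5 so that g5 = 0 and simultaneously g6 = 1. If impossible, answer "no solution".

Check with x1=1 x2=1 x3=1 x4=1 x5=1:
g1 = x5 ∧ x1 = 1 ∧ 1 = 1
g2 = x4 ∨ g1 = 1 ∨ 1 = 1
g3 = x3 ∧ g2 = 1 ∧ 1 = 1
g4 = g3 ∧ g1 = 1 ∧ 1 = 1
g5 = g4 ⊼ x2 = 1 ⊼ 1 = 0
g6 = g4 ⊼ g5 = 1 ⊼ 0 = 1
So g5 = 0 and g6 = 1.

x1=1 x2=1 x3=1 x4=1 x5=1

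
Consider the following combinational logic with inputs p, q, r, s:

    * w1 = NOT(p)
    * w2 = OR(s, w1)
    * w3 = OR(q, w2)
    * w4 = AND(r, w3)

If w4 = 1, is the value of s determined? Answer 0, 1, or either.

Both values of s occur among assignments with w4 = 1:
  s=0: p=0, q=0, r=1, s=0
  s=1: p=0, q=0, r=1, s=1

either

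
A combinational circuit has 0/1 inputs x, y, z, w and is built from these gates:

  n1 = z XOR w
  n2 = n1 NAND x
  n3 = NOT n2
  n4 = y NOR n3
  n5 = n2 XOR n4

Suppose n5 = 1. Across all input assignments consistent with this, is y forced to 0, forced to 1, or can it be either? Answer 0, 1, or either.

n5 = n2 XOR n4 must be 1, so n2 and n4 differ.
Every assignment with n5 = 1 has y = 1; there are 6 such assignment(s).

1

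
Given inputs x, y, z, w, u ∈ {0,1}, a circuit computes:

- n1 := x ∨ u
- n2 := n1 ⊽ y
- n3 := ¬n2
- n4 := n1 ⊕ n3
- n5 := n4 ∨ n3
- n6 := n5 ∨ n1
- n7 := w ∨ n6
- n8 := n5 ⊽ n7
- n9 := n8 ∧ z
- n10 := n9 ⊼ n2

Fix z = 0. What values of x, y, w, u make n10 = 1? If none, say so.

n10 = n9 ⊼ n2 must be 1, so at least one of n9, n2 is 0.
Check with z = 0 and x=0, y=0, w=1, u=1:
n1 = x ∨ u = 0 ∨ 1 = 1
n2 = n1 ⊽ y = 1 ⊽ 0 = 0
n3 = ¬n2 = ¬0 = 1
n4 = n1 ⊕ n3 = 1 ⊕ 1 = 0
n5 = n4 ∨ n3 = 0 ∨ 1 = 1
n6 = n5 ∨ n1 = 1 ∨ 1 = 1
n7 = w ∨ n6 = 1 ∨ 1 = 1
n8 = n5 ⊽ n7 = 1 ⊽ 1 = 0
n9 = n8 ∧ z = 0 ∧ 0 = 0
n10 = n9 ⊼ n2 = 0 ⊼ 0 = 1
So n10 = 1.

x=0, y=0, w=1, u=1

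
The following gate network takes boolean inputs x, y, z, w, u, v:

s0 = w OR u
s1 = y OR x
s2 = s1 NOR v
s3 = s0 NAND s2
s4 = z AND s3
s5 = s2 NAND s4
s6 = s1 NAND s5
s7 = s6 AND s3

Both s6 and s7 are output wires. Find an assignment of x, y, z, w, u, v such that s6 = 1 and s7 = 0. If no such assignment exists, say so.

Check with x=0 y=0 z=0 w=1 u=1 v=0:
s0 = w OR u = 1 OR 1 = 1
s1 = y OR x = 0 OR 0 = 0
s2 = s1 NOR v = 0 NOR 0 = 1
s3 = s0 NAND s2 = 1 NAND 1 = 0
s4 = z AND s3 = 0 AND 0 = 0
s5 = s2 NAND s4 = 1 NAND 0 = 1
s6 = s1 NAND s5 = 0 NAND 1 = 1
s7 = s6 AND s3 = 1 AND 0 = 0
So s6 = 1 and s7 = 0.

x=0 y=0 z=0 w=1 u=1 v=0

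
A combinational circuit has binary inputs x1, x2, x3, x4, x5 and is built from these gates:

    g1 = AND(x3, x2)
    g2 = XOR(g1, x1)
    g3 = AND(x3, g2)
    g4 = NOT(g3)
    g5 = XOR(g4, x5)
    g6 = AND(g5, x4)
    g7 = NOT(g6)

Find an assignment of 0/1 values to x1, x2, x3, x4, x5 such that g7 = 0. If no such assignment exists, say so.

x1=0 x2=1 x3=0 x4=1 x5=0

Check with x1=0 x2=1 x3=0 x4=1 x5=0:
g1 = AND(x3, x2) = AND(0, 1) = 0
g2 = XOR(g1, x1) = XOR(0, 0) = 0
g3 = AND(x3, g2) = AND(0, 0) = 0
g4 = NOT(g3) = NOT 0 = 1
g5 = XOR(g4, x5) = XOR(1, 0) = 1
g6 = AND(g5, x4) = AND(1, 1) = 1
g7 = NOT(g6) = NOT 1 = 0
So g7 = 0 as required.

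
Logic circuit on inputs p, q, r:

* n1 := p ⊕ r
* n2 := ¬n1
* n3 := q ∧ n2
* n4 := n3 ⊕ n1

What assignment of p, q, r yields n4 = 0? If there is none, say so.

n4 = n3 ⊕ n1 must be 0, so n3 and n1 are equal.
Check with p=1 q=0 r=1:
n1 = p ⊕ r = 1 ⊕ 1 = 0
n2 = ¬n1 = ¬0 = 1
n3 = q ∧ n2 = 0 ∧ 1 = 0
n4 = n3 ⊕ n1 = 0 ⊕ 0 = 0
So n4 = 0 as required.

p=1 q=0 r=1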